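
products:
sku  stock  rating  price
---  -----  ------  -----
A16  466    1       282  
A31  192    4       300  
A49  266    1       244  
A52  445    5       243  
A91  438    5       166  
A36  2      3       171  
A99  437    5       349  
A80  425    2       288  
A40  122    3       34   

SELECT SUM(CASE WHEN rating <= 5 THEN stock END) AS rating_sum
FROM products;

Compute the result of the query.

2793

sku=A16: ✓ → 466
sku=A31: ✓ → 192
sku=A49: ✓ → 266
sku=A52: ✓ → 445
sku=A91: ✓ → 438
sku=A36: ✓ → 2
sku=A99: ✓ → 437
sku=A80: ✓ → 425
sku=A40: ✓ → 122
rating_sum = 466 + 192 + 266 + 445 + 438 + 2 + 437 + 425 + 122 = 2793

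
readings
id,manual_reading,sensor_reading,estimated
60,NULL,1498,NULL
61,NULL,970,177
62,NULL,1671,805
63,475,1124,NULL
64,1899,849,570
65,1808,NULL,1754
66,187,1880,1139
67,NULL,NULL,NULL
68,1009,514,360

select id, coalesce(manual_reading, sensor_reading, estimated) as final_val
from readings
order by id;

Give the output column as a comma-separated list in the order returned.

id=60: manual_reading=NULL, sensor_reading=1498 → 1498
id=61: manual_reading=NULL, sensor_reading=970 → 970
id=62: manual_reading=NULL, sensor_reading=1671 → 1671
id=63: manual_reading=475 → 475
id=64: manual_reading=1899 → 1899
id=65: manual_reading=1808 → 1808
id=66: manual_reading=187 → 187
id=67: manual_reading=NULL, sensor_reading=NULL, estimated=NULL (all NULL) → NULL
id=68: manual_reading=1009 → 1009

1498, 970, 1671, 475, 1899, 1808, 187, NULL, 1009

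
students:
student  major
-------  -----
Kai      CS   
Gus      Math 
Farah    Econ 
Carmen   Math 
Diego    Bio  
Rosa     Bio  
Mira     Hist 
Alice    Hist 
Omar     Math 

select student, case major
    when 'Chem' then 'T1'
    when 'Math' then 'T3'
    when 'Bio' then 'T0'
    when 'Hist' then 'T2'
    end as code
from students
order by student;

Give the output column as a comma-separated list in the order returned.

student=Alice: major='Hist' → T2
student=Carmen: major='Math' → T3
student=Diego: major='Bio' → T0
student=Farah: (no match → NULL) → NULL
student=Gus: major='Math' → T3
student=Kai: (no match → NULL) → NULL
student=Mira: major='Hist' → T2
student=Omar: major='Math' → T3
student=Rosa: major='Bio' → T0

T2, T3, T0, NULL, T3, NULL, T2, T3, T0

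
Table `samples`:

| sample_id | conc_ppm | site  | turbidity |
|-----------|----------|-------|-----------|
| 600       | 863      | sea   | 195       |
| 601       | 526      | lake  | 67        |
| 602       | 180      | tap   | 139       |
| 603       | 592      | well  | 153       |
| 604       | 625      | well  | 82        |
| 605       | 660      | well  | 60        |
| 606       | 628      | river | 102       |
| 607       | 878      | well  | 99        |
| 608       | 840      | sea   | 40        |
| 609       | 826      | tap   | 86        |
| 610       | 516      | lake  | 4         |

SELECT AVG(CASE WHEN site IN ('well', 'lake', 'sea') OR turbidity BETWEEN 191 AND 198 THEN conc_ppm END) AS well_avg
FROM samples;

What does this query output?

sample_id=600: ✓ → 863
sample_id=601: ✓ → 526
sample_id=602: ✗
sample_id=603: ✓ → 592
sample_id=604: ✓ → 625
sample_id=605: ✓ → 660
sample_id=606: ✗
sample_id=607: ✓ → 878
sample_id=608: ✓ → 840
sample_id=609: ✗
sample_id=610: ✓ → 516
well_avg = (863 + 526 + 592 + 625 + 660 + 878 + 840 + 516) / 8 = 687.5

687.5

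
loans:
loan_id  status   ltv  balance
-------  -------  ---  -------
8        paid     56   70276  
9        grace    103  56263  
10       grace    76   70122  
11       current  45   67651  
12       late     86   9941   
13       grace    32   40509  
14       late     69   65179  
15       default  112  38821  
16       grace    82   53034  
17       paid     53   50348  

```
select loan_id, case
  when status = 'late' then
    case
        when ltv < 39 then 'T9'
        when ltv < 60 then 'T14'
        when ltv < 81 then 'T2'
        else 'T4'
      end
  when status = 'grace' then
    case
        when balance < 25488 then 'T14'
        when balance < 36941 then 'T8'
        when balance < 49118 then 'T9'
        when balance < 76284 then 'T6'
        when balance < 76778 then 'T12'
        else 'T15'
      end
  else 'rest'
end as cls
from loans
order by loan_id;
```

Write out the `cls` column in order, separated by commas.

loan_id=8: status='paid' → outer ELSE → rest
loan_id=9: status='grace' → inner[balance < 76284] → T6
loan_id=10: status='grace' → inner[balance < 76284] → T6
loan_id=11: status='current' → outer ELSE → rest
loan_id=12: status='late' → inner[ELSE] → T4
loan_id=13: status='grace' → inner[balance < 49118] → T9
loan_id=14: status='late' → inner[ltv < 81] → T2
loan_id=15: status='default' → outer ELSE → rest
loan_id=16: status='grace' → inner[balance < 76284] → T6
loan_id=17: status='paid' → outer ELSE → rest

rest, T6, T6, rest, T4, T9, T2, rest, T6, rest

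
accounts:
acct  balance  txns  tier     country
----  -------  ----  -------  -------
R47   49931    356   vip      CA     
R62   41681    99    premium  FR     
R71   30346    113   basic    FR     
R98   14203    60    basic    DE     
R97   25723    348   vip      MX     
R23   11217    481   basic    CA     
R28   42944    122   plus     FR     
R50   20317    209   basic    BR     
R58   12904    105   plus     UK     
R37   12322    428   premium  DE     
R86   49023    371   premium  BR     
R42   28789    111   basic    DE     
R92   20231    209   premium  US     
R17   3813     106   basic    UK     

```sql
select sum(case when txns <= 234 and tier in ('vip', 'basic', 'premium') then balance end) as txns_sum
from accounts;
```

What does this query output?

acct=R47: ✗
acct=R62: ✓ → 41681
acct=R71: ✓ → 30346
acct=R98: ✓ → 14203
acct=R97: ✗
acct=R23: ✗
acct=R28: ✗
acct=R50: ✓ → 20317
acct=R58: ✗
acct=R37: ✗
acct=R86: ✗
acct=R42: ✓ → 28789
acct=R92: ✓ → 20231
acct=R17: ✓ → 3813
txns_sum = 41681 + 30346 + 14203 + 20317 + 28789 + 20231 + 3813 = 159380

159380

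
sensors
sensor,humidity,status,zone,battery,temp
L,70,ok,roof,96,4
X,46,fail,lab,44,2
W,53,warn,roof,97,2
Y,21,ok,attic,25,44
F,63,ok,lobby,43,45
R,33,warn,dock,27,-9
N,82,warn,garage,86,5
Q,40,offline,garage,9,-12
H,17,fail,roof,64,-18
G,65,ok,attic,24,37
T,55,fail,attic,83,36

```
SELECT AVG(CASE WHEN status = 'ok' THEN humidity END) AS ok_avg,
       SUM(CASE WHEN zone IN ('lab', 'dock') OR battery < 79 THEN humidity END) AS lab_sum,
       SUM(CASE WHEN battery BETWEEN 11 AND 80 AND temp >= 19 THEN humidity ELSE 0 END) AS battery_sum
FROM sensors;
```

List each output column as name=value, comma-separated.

ok_avg=54.75, lab_sum=285, battery_sum=149

[ok_avg: status = 'ok']
sensor=L: ✓ → 70
sensor=X: ✗
sensor=W: ✗
sensor=Y: ✓ → 21
sensor=F: ✓ → 63
sensor=R: ✗
sensor=N: ✗
sensor=Q: ✗
sensor=H: ✗
sensor=G: ✓ → 65
sensor=T: ✗
ok_avg = (70 + 21 + 63 + 65) / 4 = 54.75
—
[lab_sum: zone IN ('lab', 'dock') OR battery < 79]
sensor=L: ✗
sensor=X: ✓ → 46
sensor=W: ✗
sensor=Y: ✓ → 21
sensor=F: ✓ → 63
sensor=R: ✓ → 33
sensor=N: ✗
sensor=Q: ✓ → 40
sensor=H: ✓ → 17
sensor=G: ✓ → 65
sensor=T: ✗
lab_sum = 46 + 21 + 63 + 33 + 40 + 17 + 65 = 285
—
[battery_sum: battery BETWEEN 11 AND 80 AND temp >= 19]
sensor=L: ✗
sensor=X: ✗
sensor=W: ✗
sensor=Y: ✓ → 21
sensor=F: ✓ → 63
sensor=R: ✗
sensor=N: ✗
sensor=Q: ✗
sensor=H: ✗
sensor=G: ✓ → 65
sensor=T: ✗
battery_sum = 21 + 63 + 65 = 149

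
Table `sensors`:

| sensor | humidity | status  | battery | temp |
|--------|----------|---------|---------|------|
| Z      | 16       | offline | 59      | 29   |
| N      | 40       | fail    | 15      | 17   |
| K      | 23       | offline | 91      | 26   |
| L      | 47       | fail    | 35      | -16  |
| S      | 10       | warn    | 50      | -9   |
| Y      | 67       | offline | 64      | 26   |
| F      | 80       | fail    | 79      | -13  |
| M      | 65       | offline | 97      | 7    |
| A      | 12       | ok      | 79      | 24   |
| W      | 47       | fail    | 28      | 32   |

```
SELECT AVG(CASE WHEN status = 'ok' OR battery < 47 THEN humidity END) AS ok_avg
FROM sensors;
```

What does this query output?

36.5

sensor=Z: ✗
sensor=N: ✓ → 40
sensor=K: ✗
sensor=L: ✓ → 47
sensor=S: ✗
sensor=Y: ✗
sensor=F: ✗
sensor=M: ✗
sensor=A: ✓ → 12
sensor=W: ✓ → 47
ok_avg = (40 + 47 + 12 + 47) / 4 = 36.5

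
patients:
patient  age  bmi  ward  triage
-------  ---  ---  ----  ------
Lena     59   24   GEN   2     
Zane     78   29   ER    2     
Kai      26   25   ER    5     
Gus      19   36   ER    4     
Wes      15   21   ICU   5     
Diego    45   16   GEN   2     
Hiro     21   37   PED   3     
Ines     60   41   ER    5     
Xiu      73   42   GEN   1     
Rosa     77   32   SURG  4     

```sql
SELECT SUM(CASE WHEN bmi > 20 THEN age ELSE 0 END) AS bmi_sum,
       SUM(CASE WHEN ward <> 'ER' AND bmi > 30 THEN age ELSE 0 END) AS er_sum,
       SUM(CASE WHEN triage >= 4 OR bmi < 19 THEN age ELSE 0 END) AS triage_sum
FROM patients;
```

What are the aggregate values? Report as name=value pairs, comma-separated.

[bmi_sum: bmi > 20]
patient=Lena: ✓ → 59
patient=Zane: ✓ → 78
patient=Kai: ✓ → 26
patient=Gus: ✓ → 19
patient=Wes: ✓ → 15
patient=Diego: ✗
patient=Hiro: ✓ → 21
patient=Ines: ✓ → 60
patient=Xiu: ✓ → 73
patient=Rosa: ✓ → 77
bmi_sum = 59 + 78 + 26 + 19 + 15 + 21 + 60 + 73 + 77 = 428
—
[er_sum: ward <> 'ER' AND bmi > 30]
patient=Lena: ✗
patient=Zane: ✗
patient=Kai: ✗
patient=Gus: ✗
patient=Wes: ✗
patient=Diego: ✗
patient=Hiro: ✓ → 21
patient=Ines: ✗
patient=Xiu: ✓ → 73
patient=Rosa: ✓ → 77
er_sum = 21 + 73 + 77 = 171
—
[triage_sum: triage >= 4 OR bmi < 19]
patient=Lena: ✗
patient=Zane: ✗
patient=Kai: ✓ → 26
patient=Gus: ✓ → 19
patient=Wes: ✓ → 15
patient=Diego: ✓ → 45
patient=Hiro: ✗
patient=Ines: ✓ → 60
patient=Xiu: ✗
patient=Rosa: ✓ → 77
triage_sum = 26 + 19 + 15 + 45 + 60 + 77 = 242

bmi_sum=428, er_sum=171, triage_sum=242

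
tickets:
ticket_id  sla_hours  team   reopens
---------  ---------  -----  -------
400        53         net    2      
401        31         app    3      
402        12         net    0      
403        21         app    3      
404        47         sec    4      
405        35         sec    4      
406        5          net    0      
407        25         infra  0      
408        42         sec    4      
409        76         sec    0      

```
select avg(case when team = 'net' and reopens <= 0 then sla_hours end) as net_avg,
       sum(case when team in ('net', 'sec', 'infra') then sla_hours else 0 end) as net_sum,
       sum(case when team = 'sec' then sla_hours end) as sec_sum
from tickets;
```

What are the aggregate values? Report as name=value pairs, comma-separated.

net_avg=8.5, net_sum=295, sec_sum=200

[net_avg: team = 'net' and reopens <= 0]
ticket_id=400: ✗
ticket_id=401: ✗
ticket_id=402: ✓ → 12
ticket_id=403: ✗
ticket_id=404: ✗
ticket_id=405: ✗
ticket_id=406: ✓ → 5
ticket_id=407: ✗
ticket_id=408: ✗
ticket_id=409: ✗
net_avg = (12 + 5) / 2 = 8.5
—
[net_sum: team in ('net', 'sec', 'infra')]
ticket_id=400: ✓ → 53
ticket_id=401: ✗
ticket_id=402: ✓ → 12
ticket_id=403: ✗
ticket_id=404: ✓ → 47
ticket_id=405: ✓ → 35
ticket_id=406: ✓ → 5
ticket_id=407: ✓ → 25
ticket_id=408: ✓ → 42
ticket_id=409: ✓ → 76
net_sum = 53 + 12 + 47 + 35 + 5 + 25 + 42 + 76 = 295
—
[sec_sum: team = 'sec']
ticket_id=400: ✗
ticket_id=401: ✗
ticket_id=402: ✗
ticket_id=403: ✗
ticket_id=404: ✓ → 47
ticket_id=405: ✓ → 35
ticket_id=406: ✗
ticket_id=407: ✗
ticket_id=408: ✓ → 42
ticket_id=409: ✓ → 76
sec_sum = 47 + 35 + 42 + 76 = 200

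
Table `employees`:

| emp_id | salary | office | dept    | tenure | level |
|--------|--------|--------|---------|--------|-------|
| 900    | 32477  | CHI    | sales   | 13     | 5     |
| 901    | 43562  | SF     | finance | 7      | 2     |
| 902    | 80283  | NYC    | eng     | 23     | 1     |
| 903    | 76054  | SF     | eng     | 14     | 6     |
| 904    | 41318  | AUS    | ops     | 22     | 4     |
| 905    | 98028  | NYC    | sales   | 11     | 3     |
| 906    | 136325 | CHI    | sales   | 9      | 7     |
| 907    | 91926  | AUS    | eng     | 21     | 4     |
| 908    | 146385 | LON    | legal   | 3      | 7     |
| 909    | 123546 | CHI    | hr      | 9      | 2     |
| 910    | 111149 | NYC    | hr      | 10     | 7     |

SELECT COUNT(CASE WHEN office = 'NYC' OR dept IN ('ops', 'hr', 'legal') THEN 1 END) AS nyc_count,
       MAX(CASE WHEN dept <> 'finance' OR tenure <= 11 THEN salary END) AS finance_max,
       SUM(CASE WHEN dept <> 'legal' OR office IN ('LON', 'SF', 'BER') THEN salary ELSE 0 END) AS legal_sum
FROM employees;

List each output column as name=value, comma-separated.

nyc_count=6, finance_max=146385, legal_sum=981053

[nyc_count: office = 'NYC' OR dept IN ('ops', 'hr', 'legal')]
emp_id=900: ✗
emp_id=901: ✗
emp_id=902: ✓ → 1
emp_id=903: ✗
emp_id=904: ✓ → 1
emp_id=905: ✓ → 1
emp_id=906: ✗
emp_id=907: ✗
emp_id=908: ✓ → 1
emp_id=909: ✓ → 1
emp_id=910: ✓ → 1
nyc_count = COUNT(1, 1, 1, 1, 1, 1) = 6
—
[finance_max: dept <> 'finance' OR tenure <= 11]
emp_id=900: ✓ → 32477
emp_id=901: ✓ → 43562
emp_id=902: ✓ → 80283
emp_id=903: ✓ → 76054
emp_id=904: ✓ → 41318
emp_id=905: ✓ → 98028
emp_id=906: ✓ → 136325
emp_id=907: ✓ → 91926
emp_id=908: ✓ → 146385
emp_id=909: ✓ → 123546
emp_id=910: ✓ → 111149
finance_max = MAX(32477, 43562, 80283, 76054, 41318, 98028, 136325, 91926, 146385, 123546, 111149) = 146385
—
[legal_sum: dept <> 'legal' OR office IN ('LON', 'SF', 'BER')]
emp_id=900: ✓ → 32477
emp_id=901: ✓ → 43562
emp_id=902: ✓ → 80283
emp_id=903: ✓ → 76054
emp_id=904: ✓ → 41318
emp_id=905: ✓ → 98028
emp_id=906: ✓ → 136325
emp_id=907: ✓ → 91926
emp_id=908: ✓ → 146385
emp_id=909: ✓ → 123546
emp_id=910: ✓ → 111149
legal_sum = 32477 + 43562 + 80283 + 76054 + 41318 + 98028 + 136325 + 91926 + 146385 + 123546 + 111149 = 981053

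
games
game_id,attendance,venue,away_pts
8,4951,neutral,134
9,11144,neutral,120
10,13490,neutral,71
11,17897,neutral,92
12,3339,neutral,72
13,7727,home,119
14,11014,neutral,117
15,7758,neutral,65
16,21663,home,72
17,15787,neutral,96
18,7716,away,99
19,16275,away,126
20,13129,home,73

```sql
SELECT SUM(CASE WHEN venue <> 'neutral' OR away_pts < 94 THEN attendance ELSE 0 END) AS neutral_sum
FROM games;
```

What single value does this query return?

game_id=8: ✗
game_id=9: ✗
game_id=10: ✓ → 13490
game_id=11: ✓ → 17897
game_id=12: ✓ → 3339
game_id=13: ✓ → 7727
game_id=14: ✗
game_id=15: ✓ → 7758
game_id=16: ✓ → 21663
game_id=17: ✗
game_id=18: ✓ → 7716
game_id=19: ✓ → 16275
game_id=20: ✓ → 13129
neutral_sum = 13490 + 17897 + 3339 + 7727 + 7758 + 21663 + 7716 + 16275 + 13129 = 108994

108994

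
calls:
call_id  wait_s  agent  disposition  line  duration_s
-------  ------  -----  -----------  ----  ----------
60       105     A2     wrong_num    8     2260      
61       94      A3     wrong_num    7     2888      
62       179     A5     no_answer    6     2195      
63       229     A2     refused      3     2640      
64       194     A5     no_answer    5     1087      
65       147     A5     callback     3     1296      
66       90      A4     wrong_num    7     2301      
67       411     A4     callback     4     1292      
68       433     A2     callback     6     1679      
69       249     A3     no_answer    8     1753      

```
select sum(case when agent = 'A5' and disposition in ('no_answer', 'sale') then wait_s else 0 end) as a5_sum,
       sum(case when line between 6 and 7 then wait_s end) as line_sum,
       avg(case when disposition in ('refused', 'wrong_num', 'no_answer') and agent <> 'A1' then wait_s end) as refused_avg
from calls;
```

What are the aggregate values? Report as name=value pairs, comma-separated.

a5_sum=373, line_sum=796, refused_avg=162.8571428571

[a5_sum: agent = 'A5' and disposition in ('no_answer', 'sale')]
call_id=60: ✗
call_id=61: ✗
call_id=62: ✓ → 179
call_id=63: ✗
call_id=64: ✓ → 194
call_id=65: ✗
call_id=66: ✗
call_id=67: ✗
call_id=68: ✗
call_id=69: ✗
a5_sum = 179 + 194 = 373
—
[line_sum: line between 6 and 7]
call_id=60: ✗
call_id=61: ✓ → 94
call_id=62: ✓ → 179
call_id=63: ✗
call_id=64: ✗
call_id=65: ✗
call_id=66: ✓ → 90
call_id=67: ✗
call_id=68: ✓ → 433
call_id=69: ✗
line_sum = 94 + 179 + 90 + 433 = 796
—
[refused_avg: disposition in ('refused', 'wrong_num', 'no_answer') and agent <> 'A1']
call_id=60: ✓ → 105
call_id=61: ✓ → 94
call_id=62: ✓ → 179
call_id=63: ✓ → 229
call_id=64: ✓ → 194
call_id=65: ✗
call_id=66: ✓ → 90
call_id=67: ✗
call_id=68: ✗
call_id=69: ✓ → 249
refused_avg = (105 + 94 + 179 + 229 + 194 + 90 + 249) / 7 = 162.8571428571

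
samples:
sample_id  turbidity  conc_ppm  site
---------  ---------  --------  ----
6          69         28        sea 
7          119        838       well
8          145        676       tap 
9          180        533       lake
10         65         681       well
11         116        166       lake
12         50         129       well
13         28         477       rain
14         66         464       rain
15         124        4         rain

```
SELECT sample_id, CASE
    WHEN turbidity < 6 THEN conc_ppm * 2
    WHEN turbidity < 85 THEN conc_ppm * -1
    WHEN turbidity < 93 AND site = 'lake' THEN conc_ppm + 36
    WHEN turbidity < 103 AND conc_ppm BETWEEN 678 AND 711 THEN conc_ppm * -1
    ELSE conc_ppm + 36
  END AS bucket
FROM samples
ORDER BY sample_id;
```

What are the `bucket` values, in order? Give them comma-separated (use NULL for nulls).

sample_id=6: turbidity < 85 → -28
sample_id=7: ELSE → 874
sample_id=8: ELSE → 712
sample_id=9: ELSE → 569
sample_id=10: turbidity < 85 → -681
sample_id=11: ELSE → 202
sample_id=12: turbidity < 85 → -129
sample_id=13: turbidity < 85 → -477
sample_id=14: turbidity < 85 → -464
sample_id=15: ELSE → 40

-28, 874, 712, 569, -681, 202, -129, -477, -464, 40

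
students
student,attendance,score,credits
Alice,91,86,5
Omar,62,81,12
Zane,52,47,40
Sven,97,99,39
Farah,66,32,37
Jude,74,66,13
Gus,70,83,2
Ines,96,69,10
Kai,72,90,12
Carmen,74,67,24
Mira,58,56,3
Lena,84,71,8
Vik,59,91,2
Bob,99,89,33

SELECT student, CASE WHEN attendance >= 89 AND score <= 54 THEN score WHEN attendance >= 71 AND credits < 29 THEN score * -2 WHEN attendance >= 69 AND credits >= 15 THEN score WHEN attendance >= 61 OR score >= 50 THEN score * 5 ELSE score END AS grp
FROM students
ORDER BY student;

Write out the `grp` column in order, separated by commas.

-172, 89, -134, 160, 415, -138, -132, -180, -142, 280, 405, 99, 455, 47

student=Alice: attendance >= 71 AND credits < 29 → -172
student=Bob: attendance >= 69 AND credits >= 15 → 89
student=Carmen: attendance >= 71 AND credits < 29 → -134
student=Farah: attendance >= 61 OR score >= 50 → 160
student=Gus: attendance >= 61 OR score >= 50 → 415
student=Ines: attendance >= 71 AND credits < 29 → -138
student=Jude: attendance >= 71 AND credits < 29 → -132
student=Kai: attendance >= 71 AND credits < 29 → -180
student=Lena: attendance >= 71 AND credits < 29 → -142
student=Mira: attendance >= 61 OR score >= 50 → 280
student=Omar: attendance >= 61 OR score >= 50 → 405
student=Sven: attendance >= 69 AND credits >= 15 → 99
student=Vik: attendance >= 61 OR score >= 50 → 455
student=Zane: ELSE → 47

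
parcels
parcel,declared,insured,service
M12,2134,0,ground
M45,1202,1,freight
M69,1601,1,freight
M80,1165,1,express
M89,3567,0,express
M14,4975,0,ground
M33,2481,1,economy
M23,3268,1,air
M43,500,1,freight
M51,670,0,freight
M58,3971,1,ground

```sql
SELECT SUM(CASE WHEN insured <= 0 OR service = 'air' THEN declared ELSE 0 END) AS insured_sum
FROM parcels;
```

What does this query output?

14614

parcel=M12: ✓ → 2134
parcel=M45: ✗
parcel=M69: ✗
parcel=M80: ✗
parcel=M89: ✓ → 3567
parcel=M14: ✓ → 4975
parcel=M33: ✗
parcel=M23: ✓ → 3268
parcel=M43: ✗
parcel=M51: ✓ → 670
parcel=M58: ✗
insured_sum = 2134 + 3567 + 4975 + 3268 + 670 = 14614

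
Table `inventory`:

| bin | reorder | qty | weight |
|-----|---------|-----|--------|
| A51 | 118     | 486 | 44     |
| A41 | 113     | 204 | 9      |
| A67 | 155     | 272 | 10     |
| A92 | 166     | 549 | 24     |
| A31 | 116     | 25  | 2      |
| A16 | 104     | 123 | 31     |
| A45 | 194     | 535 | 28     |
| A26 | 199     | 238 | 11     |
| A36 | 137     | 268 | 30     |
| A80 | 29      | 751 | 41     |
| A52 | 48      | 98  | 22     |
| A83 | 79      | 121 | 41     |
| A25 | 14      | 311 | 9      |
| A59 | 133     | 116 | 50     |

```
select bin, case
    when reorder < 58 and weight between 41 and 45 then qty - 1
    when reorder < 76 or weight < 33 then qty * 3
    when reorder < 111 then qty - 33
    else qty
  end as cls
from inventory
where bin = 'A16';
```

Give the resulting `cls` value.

bin = A16: reorder=104, qty=123, weight=31.
reorder < 58 and weight between 41 and 45 → false
reorder < 76 or weight < 33 → true → 369

369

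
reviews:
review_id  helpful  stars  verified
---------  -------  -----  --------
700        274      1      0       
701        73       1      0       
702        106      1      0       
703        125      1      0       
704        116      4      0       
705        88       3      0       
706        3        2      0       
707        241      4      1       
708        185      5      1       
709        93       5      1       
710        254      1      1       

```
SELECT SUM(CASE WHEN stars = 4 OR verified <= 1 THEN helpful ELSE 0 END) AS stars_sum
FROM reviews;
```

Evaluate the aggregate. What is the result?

1558

review_id=700: ✓ → 274
review_id=701: ✓ → 73
review_id=702: ✓ → 106
review_id=703: ✓ → 125
review_id=704: ✓ → 116
review_id=705: ✓ → 88
review_id=706: ✓ → 3
review_id=707: ✓ → 241
review_id=708: ✓ → 185
review_id=709: ✓ → 93
review_id=710: ✓ → 254
stars_sum = 274 + 73 + 106 + 125 + 116 + 88 + 3 + 241 + 185 + 93 + 254 = 1558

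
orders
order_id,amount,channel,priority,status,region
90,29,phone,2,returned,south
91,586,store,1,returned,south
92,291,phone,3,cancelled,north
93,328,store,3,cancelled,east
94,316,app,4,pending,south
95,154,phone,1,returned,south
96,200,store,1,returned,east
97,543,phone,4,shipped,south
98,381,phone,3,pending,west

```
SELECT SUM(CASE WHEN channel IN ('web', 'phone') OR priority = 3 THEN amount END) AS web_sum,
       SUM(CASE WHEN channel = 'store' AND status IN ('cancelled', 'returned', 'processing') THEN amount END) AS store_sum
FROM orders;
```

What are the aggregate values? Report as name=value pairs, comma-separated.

[web_sum: channel IN ('web', 'phone') OR priority = 3]
order_id=90: ✓ → 29
order_id=91: ✗
order_id=92: ✓ → 291
order_id=93: ✓ → 328
order_id=94: ✗
order_id=95: ✓ → 154
order_id=96: ✗
order_id=97: ✓ → 543
order_id=98: ✓ → 381
web_sum = 29 + 291 + 328 + 154 + 543 + 381 = 1726
—
[store_sum: channel = 'store' AND status IN ('cancelled', 'returned', 'processing')]
order_id=90: ✗
order_id=91: ✓ → 586
order_id=92: ✗
order_id=93: ✓ → 328
order_id=94: ✗
order_id=95: ✗
order_id=96: ✓ → 200
order_id=97: ✗
order_id=98: ✗
store_sum = 586 + 328 + 200 = 1114

web_sum=1726, store_sum=1114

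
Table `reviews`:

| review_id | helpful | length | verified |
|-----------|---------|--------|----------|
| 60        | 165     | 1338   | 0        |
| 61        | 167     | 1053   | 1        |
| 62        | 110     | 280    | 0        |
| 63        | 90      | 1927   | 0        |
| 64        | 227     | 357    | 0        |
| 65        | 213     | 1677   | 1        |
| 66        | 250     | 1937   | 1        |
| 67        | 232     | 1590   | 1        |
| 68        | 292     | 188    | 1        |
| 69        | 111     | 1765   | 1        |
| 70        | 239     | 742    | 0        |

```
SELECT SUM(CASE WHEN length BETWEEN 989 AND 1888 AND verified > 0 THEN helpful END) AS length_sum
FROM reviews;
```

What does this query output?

723

review_id=60: ✗
review_id=61: ✓ → 167
review_id=62: ✗
review_id=63: ✗
review_id=64: ✗
review_id=65: ✓ → 213
review_id=66: ✗
review_id=67: ✓ → 232
review_id=68: ✗
review_id=69: ✓ → 111
review_id=70: ✗
length_sum = 167 + 213 + 232 + 111 = 723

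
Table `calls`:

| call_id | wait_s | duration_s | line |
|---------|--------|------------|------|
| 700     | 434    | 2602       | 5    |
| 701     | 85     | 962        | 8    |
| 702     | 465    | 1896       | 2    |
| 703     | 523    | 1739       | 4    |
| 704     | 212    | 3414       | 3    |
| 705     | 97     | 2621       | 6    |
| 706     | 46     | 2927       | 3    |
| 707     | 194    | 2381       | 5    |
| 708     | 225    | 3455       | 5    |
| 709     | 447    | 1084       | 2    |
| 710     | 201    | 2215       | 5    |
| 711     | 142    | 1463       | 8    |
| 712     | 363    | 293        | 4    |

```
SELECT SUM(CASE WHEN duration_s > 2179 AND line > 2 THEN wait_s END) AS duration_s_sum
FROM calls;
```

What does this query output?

1409

call_id=700: ✓ → 434
call_id=701: ✗
call_id=702: ✗
call_id=703: ✗
call_id=704: ✓ → 212
call_id=705: ✓ → 97
call_id=706: ✓ → 46
call_id=707: ✓ → 194
call_id=708: ✓ → 225
call_id=709: ✗
call_id=710: ✓ → 201
call_id=711: ✗
call_id=712: ✗
duration_s_sum = 434 + 212 + 97 + 46 + 194 + 225 + 201 = 1409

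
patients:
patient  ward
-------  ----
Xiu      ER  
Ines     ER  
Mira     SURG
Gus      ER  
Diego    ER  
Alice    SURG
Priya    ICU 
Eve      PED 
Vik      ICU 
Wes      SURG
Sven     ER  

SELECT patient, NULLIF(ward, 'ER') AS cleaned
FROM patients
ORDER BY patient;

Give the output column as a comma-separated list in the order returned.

SURG, NULL, PED, NULL, NULL, SURG, ICU, NULL, ICU, SURG, NULL

patient=Alice: ward=SURG vs ER: differ → SURG
patient=Diego: ward=ER vs ER: equal → NULL
patient=Eve: ward=PED vs ER: differ → PED
patient=Gus: ward=ER vs ER: equal → NULL
patient=Ines: ward=ER vs ER: equal → NULL
patient=Mira: ward=SURG vs ER: differ → SURG
patient=Priya: ward=ICU vs ER: differ → ICU
patient=Sven: ward=ER vs ER: equal → NULL
patient=Vik: ward=ICU vs ER: differ → ICU
patient=Wes: ward=SURG vs ER: differ → SURG
patient=Xiu: ward=ER vs ER: equal → NULL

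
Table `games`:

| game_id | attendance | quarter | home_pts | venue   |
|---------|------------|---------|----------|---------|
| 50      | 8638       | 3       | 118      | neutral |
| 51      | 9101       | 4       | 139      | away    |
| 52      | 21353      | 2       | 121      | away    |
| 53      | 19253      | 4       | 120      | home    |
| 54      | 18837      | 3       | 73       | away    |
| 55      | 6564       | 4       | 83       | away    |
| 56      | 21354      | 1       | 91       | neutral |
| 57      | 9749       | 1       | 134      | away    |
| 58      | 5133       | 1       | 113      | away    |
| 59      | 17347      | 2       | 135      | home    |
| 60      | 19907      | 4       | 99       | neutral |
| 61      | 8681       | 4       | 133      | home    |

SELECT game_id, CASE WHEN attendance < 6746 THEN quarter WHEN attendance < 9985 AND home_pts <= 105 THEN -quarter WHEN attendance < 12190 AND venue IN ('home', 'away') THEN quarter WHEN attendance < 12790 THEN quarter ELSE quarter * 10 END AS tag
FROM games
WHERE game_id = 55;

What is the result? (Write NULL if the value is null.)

game_id = 55: attendance=6564, quarter=4, home_pts=83, venue=away.
attendance < 6746 → true → 4

4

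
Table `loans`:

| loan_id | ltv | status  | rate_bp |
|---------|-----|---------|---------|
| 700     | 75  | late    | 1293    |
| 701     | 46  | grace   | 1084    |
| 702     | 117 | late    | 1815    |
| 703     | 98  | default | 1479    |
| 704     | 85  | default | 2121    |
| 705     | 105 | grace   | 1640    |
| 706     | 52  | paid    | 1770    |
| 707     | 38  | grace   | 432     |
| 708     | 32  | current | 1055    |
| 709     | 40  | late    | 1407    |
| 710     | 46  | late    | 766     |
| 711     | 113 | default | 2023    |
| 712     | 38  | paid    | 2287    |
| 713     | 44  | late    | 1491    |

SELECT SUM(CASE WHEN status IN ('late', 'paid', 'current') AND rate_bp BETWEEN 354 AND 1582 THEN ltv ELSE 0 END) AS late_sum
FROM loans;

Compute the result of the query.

loan_id=700: ✓ → 75
loan_id=701: ✗
loan_id=702: ✗
loan_id=703: ✗
loan_id=704: ✗
loan_id=705: ✗
loan_id=706: ✗
loan_id=707: ✗
loan_id=708: ✓ → 32
loan_id=709: ✓ → 40
loan_id=710: ✓ → 46
loan_id=711: ✗
loan_id=712: ✗
loan_id=713: ✓ → 44
late_sum = 75 + 32 + 40 + 46 + 44 = 237

237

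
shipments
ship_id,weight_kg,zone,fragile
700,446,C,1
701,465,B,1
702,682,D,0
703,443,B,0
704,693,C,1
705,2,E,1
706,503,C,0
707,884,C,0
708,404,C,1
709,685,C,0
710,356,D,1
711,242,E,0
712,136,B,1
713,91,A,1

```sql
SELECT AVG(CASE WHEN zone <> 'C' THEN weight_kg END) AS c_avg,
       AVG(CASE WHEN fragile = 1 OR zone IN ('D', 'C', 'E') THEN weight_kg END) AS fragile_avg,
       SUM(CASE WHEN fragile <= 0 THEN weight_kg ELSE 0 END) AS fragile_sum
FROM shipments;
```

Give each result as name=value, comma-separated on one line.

c_avg=302.125, fragile_avg=429.9230769231, fragile_sum=3439

[c_avg: zone <> 'C']
ship_id=700: ✗
ship_id=701: ✓ → 465
ship_id=702: ✓ → 682
ship_id=703: ✓ → 443
ship_id=704: ✗
ship_id=705: ✓ → 2
ship_id=706: ✗
ship_id=707: ✗
ship_id=708: ✗
ship_id=709: ✗
ship_id=710: ✓ → 356
ship_id=711: ✓ → 242
ship_id=712: ✓ → 136
ship_id=713: ✓ → 91
c_avg = (465 + 682 + 443 + 2 + 356 + 242 + 136 + 91) / 8 = 302.125
—
[fragile_avg: fragile = 1 OR zone IN ('D', 'C', 'E')]
ship_id=700: ✓ → 446
ship_id=701: ✓ → 465
ship_id=702: ✓ → 682
ship_id=703: ✗
ship_id=704: ✓ → 693
ship_id=705: ✓ → 2
ship_id=706: ✓ → 503
ship_id=707: ✓ → 884
ship_id=708: ✓ → 404
ship_id=709: ✓ → 685
ship_id=710: ✓ → 356
ship_id=711: ✓ → 242
ship_id=712: ✓ → 136
ship_id=713: ✓ → 91
fragile_avg = (446 + 465 + 682 + 693 + 2 + 503 + 884 + 404 + 685 + 356 + 242 + 136 + 91) / 13 = 429.9230769231
—
[fragile_sum: fragile <= 0]
ship_id=700: ✗
ship_id=701: ✗
ship_id=702: ✓ → 682
ship_id=703: ✓ → 443
ship_id=704: ✗
ship_id=705: ✗
ship_id=706: ✓ → 503
ship_id=707: ✓ → 884
ship_id=708: ✗
ship_id=709: ✓ → 685
ship_id=710: ✗
ship_id=711: ✓ → 242
ship_id=712: ✗
ship_id=713: ✗
fragile_sum = 682 + 443 + 503 + 884 + 685 + 242 = 3439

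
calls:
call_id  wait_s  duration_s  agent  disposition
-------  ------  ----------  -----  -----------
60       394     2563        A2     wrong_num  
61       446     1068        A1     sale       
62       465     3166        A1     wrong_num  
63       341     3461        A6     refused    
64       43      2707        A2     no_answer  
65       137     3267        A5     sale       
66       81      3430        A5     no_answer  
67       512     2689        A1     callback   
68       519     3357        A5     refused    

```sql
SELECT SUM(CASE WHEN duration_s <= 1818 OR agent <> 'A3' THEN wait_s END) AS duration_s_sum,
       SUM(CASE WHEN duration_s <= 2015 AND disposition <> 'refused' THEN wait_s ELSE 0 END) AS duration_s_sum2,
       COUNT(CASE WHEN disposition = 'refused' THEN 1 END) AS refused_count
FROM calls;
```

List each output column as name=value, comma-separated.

[duration_s_sum: duration_s <= 1818 OR agent <> 'A3']
call_id=60: ✓ → 394
call_id=61: ✓ → 446
call_id=62: ✓ → 465
call_id=63: ✓ → 341
call_id=64: ✓ → 43
call_id=65: ✓ → 137
call_id=66: ✓ → 81
call_id=67: ✓ → 512
call_id=68: ✓ → 519
duration_s_sum = 394 + 446 + 465 + 341 + 43 + 137 + 81 + 512 + 519 = 2938
—
[duration_s_sum2: duration_s <= 2015 AND disposition <> 'refused']
call_id=60: ✗
call_id=61: ✓ → 446
call_id=62: ✗
call_id=63: ✗
call_id=64: ✗
call_id=65: ✗
call_id=66: ✗
call_id=67: ✗
call_id=68: ✗
duration_s_sum2 = 446
—
[refused_count: disposition = 'refused']
call_id=60: ✗
call_id=61: ✗
call_id=62: ✗
call_id=63: ✓ → 1
call_id=64: ✗
call_id=65: ✗
call_id=66: ✗
call_id=67: ✗
call_id=68: ✓ → 1
refused_count = COUNT(1, 1) = 2

duration_s_sum=2938, duration_s_sum2=446, refused_count=2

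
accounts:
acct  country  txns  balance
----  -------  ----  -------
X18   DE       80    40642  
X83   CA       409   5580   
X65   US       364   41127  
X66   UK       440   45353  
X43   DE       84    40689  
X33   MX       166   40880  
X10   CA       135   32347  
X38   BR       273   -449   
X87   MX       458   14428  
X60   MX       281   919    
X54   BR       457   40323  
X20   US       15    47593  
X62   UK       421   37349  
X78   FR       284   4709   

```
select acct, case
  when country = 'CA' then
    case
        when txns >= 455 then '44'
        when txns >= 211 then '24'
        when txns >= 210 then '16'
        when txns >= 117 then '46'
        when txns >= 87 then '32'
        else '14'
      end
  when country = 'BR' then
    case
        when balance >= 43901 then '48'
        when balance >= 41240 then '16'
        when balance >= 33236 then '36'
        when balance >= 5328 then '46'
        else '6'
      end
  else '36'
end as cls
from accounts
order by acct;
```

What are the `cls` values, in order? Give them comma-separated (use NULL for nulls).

acct=X10: country='CA' → inner[txns >= 117] → 46
acct=X18: country='DE' → outer ELSE → 36
acct=X20: country='US' → outer ELSE → 36
acct=X33: country='MX' → outer ELSE → 36
acct=X38: country='BR' → inner[ELSE] → 6
acct=X43: country='DE' → outer ELSE → 36
acct=X54: country='BR' → inner[balance >= 33236] → 36
acct=X60: country='MX' → outer ELSE → 36
acct=X62: country='UK' → outer ELSE → 36
acct=X65: country='US' → outer ELSE → 36
acct=X66: country='UK' → outer ELSE → 36
acct=X78: country='FR' → outer ELSE → 36
acct=X83: country='CA' → inner[txns >= 211] → 24
acct=X87: country='MX' → outer ELSE → 36

46, 36, 36, 36, 6, 36, 36, 36, 36, 36, 36, 36, 24, 36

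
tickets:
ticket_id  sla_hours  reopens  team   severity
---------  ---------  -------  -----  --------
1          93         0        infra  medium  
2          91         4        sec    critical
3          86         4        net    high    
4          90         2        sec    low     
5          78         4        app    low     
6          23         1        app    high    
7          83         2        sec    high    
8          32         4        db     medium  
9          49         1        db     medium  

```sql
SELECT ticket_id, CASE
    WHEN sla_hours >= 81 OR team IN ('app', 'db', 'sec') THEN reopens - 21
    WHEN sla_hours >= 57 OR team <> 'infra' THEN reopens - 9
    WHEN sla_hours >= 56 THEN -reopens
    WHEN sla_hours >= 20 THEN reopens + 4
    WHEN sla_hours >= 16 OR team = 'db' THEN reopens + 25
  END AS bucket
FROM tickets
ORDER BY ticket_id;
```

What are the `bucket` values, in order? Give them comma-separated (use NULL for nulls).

ticket_id=1: sla_hours >= 81 OR team IN ('app', 'db', 'sec') → -21
ticket_id=2: sla_hours >= 81 OR team IN ('app', 'db', 'sec') → -17
ticket_id=3: sla_hours >= 81 OR team IN ('app', 'db', 'sec') → -17
ticket_id=4: sla_hours >= 81 OR team IN ('app', 'db', 'sec') → -19
ticket_id=5: sla_hours >= 81 OR team IN ('app', 'db', 'sec') → -17
ticket_id=6: sla_hours >= 81 OR team IN ('app', 'db', 'sec') → -20
ticket_id=7: sla_hours >= 81 OR team IN ('app', 'db', 'sec') → -19
ticket_id=8: sla_hours >= 81 OR team IN ('app', 'db', 'sec') → -17
ticket_id=9: sla_hours >= 81 OR team IN ('app', 'db', 'sec') → -20

-21, -17, -17, -19, -17, -20, -19, -17, -20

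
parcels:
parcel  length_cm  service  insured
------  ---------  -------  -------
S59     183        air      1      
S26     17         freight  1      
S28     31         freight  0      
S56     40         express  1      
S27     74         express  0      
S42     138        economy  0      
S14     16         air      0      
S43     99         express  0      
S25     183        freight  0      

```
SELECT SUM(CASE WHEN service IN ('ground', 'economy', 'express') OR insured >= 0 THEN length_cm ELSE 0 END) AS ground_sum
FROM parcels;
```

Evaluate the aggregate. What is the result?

parcel=S59: ✓ → 183
parcel=S26: ✓ → 17
parcel=S28: ✓ → 31
parcel=S56: ✓ → 40
parcel=S27: ✓ → 74
parcel=S42: ✓ → 138
parcel=S14: ✓ → 16
parcel=S43: ✓ → 99
parcel=S25: ✓ → 183
ground_sum = 183 + 17 + 31 + 40 + 74 + 138 + 16 + 99 + 183 = 781

781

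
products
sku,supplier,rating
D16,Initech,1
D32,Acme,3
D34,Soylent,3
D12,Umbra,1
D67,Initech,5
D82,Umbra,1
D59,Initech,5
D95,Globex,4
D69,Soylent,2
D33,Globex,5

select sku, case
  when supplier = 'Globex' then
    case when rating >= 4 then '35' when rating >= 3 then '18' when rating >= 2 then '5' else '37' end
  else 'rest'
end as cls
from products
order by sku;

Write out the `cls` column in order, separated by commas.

rest, rest, rest, 35, rest, rest, rest, rest, rest, 35

sku=D12: supplier='Umbra' → outer ELSE → rest
sku=D16: supplier='Initech' → outer ELSE → rest
sku=D32: supplier='Acme' → outer ELSE → rest
sku=D33: supplier='Globex' → inner[rating >= 4] → 35
sku=D34: supplier='Soylent' → outer ELSE → rest
sku=D59: supplier='Initech' → outer ELSE → rest
sku=D67: supplier='Initech' → outer ELSE → rest
sku=D69: supplier='Soylent' → outer ELSE → rest
sku=D82: supplier='Umbra' → outer ELSE → rest
sku=D95: supplier='Globex' → inner[rating >= 4] → 35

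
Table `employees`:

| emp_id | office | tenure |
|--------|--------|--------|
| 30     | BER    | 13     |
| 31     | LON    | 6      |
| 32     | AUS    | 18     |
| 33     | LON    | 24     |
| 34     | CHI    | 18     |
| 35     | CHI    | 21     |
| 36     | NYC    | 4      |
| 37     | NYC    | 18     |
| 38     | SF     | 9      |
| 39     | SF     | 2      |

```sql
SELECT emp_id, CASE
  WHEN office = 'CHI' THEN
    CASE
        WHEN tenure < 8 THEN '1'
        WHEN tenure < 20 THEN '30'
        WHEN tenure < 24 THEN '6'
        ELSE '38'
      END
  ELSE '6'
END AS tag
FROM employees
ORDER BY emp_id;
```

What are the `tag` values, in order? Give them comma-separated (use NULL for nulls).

emp_id=30: office='BER' → outer ELSE → 6
emp_id=31: office='LON' → outer ELSE → 6
emp_id=32: office='AUS' → outer ELSE → 6
emp_id=33: office='LON' → outer ELSE → 6
emp_id=34: office='CHI' → inner[tenure < 20] → 30
emp_id=35: office='CHI' → inner[tenure < 24] → 6
emp_id=36: office='NYC' → outer ELSE → 6
emp_id=37: office='NYC' → outer ELSE → 6
emp_id=38: office='SF' → outer ELSE → 6
emp_id=39: office='SF' → outer ELSE → 6

6, 6, 6, 6, 30, 6, 6, 6, 6, 6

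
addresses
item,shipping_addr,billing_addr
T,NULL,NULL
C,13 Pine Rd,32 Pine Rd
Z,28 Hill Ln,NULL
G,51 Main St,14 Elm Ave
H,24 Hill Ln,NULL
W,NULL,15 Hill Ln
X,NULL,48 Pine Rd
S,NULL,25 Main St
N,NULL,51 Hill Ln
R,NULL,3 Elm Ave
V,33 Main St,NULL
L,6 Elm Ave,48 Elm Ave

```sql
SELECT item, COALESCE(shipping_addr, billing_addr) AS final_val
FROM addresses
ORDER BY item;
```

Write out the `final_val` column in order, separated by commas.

13 Pine Rd, 51 Main St, 24 Hill Ln, 6 Elm Ave, 51 Hill Ln, 3 Elm Ave, 25 Main St, NULL, 33 Main St, 15 Hill Ln, 48 Pine Rd, 28 Hill Ln

item=C: shipping_addr=13 Pine Rd → 13 Pine Rd
item=G: shipping_addr=51 Main St → 51 Main St
item=H: shipping_addr=24 Hill Ln → 24 Hill Ln
item=L: shipping_addr=6 Elm Ave → 6 Elm Ave
item=N: shipping_addr=NULL, billing_addr=51 Hill Ln → 51 Hill Ln
item=R: shipping_addr=NULL, billing_addr=3 Elm Ave → 3 Elm Ave
item=S: shipping_addr=NULL, billing_addr=25 Main St → 25 Main St
item=T: shipping_addr=NULL, billing_addr=NULL (all NULL) → NULL
item=V: shipping_addr=33 Main St → 33 Main St
item=W: shipping_addr=NULL, billing_addr=15 Hill Ln → 15 Hill Ln
item=X: shipping_addr=NULL, billing_addr=48 Pine Rd → 48 Pine Rd
item=Z: shipping_addr=28 Hill Ln → 28 Hill Ln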